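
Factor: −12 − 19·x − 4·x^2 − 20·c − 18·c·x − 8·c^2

Group: −4·c·(2·c + 4·x + 3) + (−x − 4)·(2·c + 4·x + 3); both groups contain (2·c + 4·x + 3).

−(2·c + 4·x + 3)·(4·c + x + 4)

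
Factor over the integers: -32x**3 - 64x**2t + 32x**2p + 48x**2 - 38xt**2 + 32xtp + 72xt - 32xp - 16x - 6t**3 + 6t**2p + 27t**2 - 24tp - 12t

-(2x + 2t - 2p - 1)(4x + 3t)(4x + t - 4)

Group: 4x(-8x**2 - 14xt + 8xp + 4x - 6t**2 + 6tp + 3t) + (t - 4)(-8x**2 - 14xt + 8xp + 4x - 6t**2 + 6tp + 3t); both groups contain (-8x**2 - 14xt + 8xp + 4x - 6t**2 + 6tp + 3t), so (4x + t - 4) is a factor with cofactor -8x**2 - 14xt + 8xp + 4x - 6t**2 + 6tp + 3t.
The cofactor groups again: -8x**2 - 14xt + 8xp + 4x - 6t**2 + 6tp + 3t = -2x(4x + 3t) + (-2t + 2p + 1)(4x + 3t); both groups contain (4x + 3t), giving -(2x + 2t - 2p - 1)(4x + 3t).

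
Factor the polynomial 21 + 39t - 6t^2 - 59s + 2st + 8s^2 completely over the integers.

(8s - 6t - 3)(s + t - 7)

Group: s(8s - 6t - 3) + (t - 7)(8s - 6t - 3); both groups contain (8s - 6t - 3).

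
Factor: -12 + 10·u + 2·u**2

Pull out the common factor 2, then factor the remaining trinomial.

2·(u + 6)·(u - 1)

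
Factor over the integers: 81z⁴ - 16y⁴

Write as (9z²)² − (4y²)², then factor 9z² - 4y² once more.

(3z - 2y)(3z + 2y)(9z² + 4y²)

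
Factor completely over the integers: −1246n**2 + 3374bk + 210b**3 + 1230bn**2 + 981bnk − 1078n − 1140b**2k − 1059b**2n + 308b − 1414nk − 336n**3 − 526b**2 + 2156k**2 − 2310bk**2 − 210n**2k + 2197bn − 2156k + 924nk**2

(15b − 6n − 14)(2b − 7n − 14k)(7b − 8n + 11k − 11)

Group: 7b(30b**2 − 117bn − 210bk − 28b + 42n**2 + 84nk + 98n + 196k) + (−8n + 11k − 11)(30b**2 − 117bn − 210bk − 28b + 42n**2 + 84nk + 98n + 196k); both groups contain (30b**2 − 117bn − 210bk − 28b + 42n**2 + 84nk + 98n + 196k), so (7b − 8n + 11k − 11) is a factor with cofactor 30b**2 − 117bn − 210bk − 28b + 42n**2 + 84nk + 98n + 196k.
The cofactor groups again: 30b**2 − 117bn − 210bk − 28b + 42n**2 + 84nk + 98n + 196k = 15b(2b − 7n − 14k) + (−6n − 14)(2b − 7n − 14k); both groups contain (2b − 7n − 14k), giving (15b − 6n − 14)(2b − 7n − 14k).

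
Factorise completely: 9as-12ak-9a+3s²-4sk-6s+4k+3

Group: 3s(3a+s-1) + (-4k-3)(3a+s-1); both groups contain (3a+s-1).

(3s-4k-3)(3a+s-1)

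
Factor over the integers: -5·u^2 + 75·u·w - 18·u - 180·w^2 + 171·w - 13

Group: -u·(5·u - 15·w + 13) + (12·w - 1)·(5·u - 15·w + 13); both groups contain (5·u - 15·w + 13).

-(5·u - 15·w + 13)·(u - 12·w + 1)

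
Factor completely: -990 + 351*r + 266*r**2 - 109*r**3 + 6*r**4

By the rational root theorem, r = -11/6 is a root, so (6*r + 11) is a factor; dividing leaves r**3 - 20*r**2 + 81*r - 90.
Then r = 2 is a root, so (r - 2) is a factor; dividing leaves r**2 - 18*r + 45.
The remaining quadratic factors as (r - 15)(r - 3).

(6*r + 11)*(r - 15)*(r - 2)*(r - 3)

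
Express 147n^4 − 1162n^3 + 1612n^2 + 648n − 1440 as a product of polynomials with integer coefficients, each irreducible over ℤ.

By the rational root theorem, n = 4/3 is a root, so (3n − 4) divides it; the quotient is 49n^3 − 322n^2 + 108n + 360.
Next, n = 6 is a root, giving the factor (n − 6) and quotient 49n^2 − 28n − 60.
The remaining quadratic factors as (7n − 10)(7n + 6).

(3n − 4)(7n + 6)(7n − 10)(n − 6)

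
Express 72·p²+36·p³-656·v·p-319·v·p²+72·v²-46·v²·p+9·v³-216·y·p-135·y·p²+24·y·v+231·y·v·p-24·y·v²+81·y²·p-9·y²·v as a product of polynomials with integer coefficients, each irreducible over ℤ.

Group: 3·y·(-3·y·v+27·y·p-9·v²+82·v·p-9·p²) + (-v-4·p-8)·(-3·y·v+27·y·p-9·v²+82·v·p-9·p²); both groups contain (-3·y·v+27·y·p-9·v²+82·v·p-9·p²), so (3·y-v-4·p-8) is a factor with cofactor -3·y·v+27·y·p-9·v²+82·v·p-9·p².
The cofactor groups again: -3·y·v+27·y·p-9·v²+82·v·p-9·p² = -3·y·(v-9·p) + (-9·v+p)·(v-9·p); both groups contain (v-9·p), giving -(3·y+9·v-p)·(v-9·p).

-(3·y-v-4·p-8)·(v-9·p)·(3·y+9·v-p)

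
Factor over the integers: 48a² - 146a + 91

(6a - 13)(8a - 7)

Need a pair with product 48·91 = 4368 and sum -146: that's -42 and -104.
Split the middle term: 48a² - 42a - 104a + 91 = 6a(8a - 7) - 13(8a - 7).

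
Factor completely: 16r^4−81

(2r)⁴ − (3)⁴ = ((2r)² − (3)²)((2r)² + (3)²); the first factor splits again, the second (4r^2+9) is irreducible.

(2r+3)(2r−3)(4r^2+9)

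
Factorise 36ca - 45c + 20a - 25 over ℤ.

(4a - 5)(9c + 5)

Group as (36ca - 45c) + (20a - 25) = 9c(4a - 5) + 5(4a - 5).
Both groups share the factor (4a - 5).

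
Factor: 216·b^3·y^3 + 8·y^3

Factor out 8·y^3 first: what remains is 27·b^3 + 1.
Recognize a sum of cubes with the parts 3·b and 1.

8·y^3·(3·b + 1)·(9·b^2 - 3·b + 1)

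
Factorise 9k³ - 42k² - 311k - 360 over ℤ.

(3k + 5)(3k + 8)(k - 9)

Testing divisors of the constant over divisors of the leading coefficient, k = -8/3 is a root, so (3k + 8) is a factor; dividing leaves 3k² - 22k - 45.
The remaining quadratic factors as (3k + 5)(k - 9).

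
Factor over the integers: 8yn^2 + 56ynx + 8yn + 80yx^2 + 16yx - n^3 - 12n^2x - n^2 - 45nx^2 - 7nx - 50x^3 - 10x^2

(8y - n - 5x)(n + 2x)(n + 5x + 1)

Group: n(8yn + 40yx + 8y - n^2 - 10nx - n - 25x^2 - 5x) + 2x(8yn + 40yx + 8y - n^2 - 10nx - n - 25x^2 - 5x); both groups contain (8yn + 40yx + 8y - n^2 - 10nx - n - 25x^2 - 5x), so (n + 2x) is a factor with cofactor 8yn + 40yx + 8y - n^2 - 10nx - n - 25x^2 - 5x.
The cofactor groups again: 8yn + 40yx + 8y - n^2 - 10nx - n - 25x^2 - 5x = n(8y - n - 5x) + (5x + 1)(8y - n - 5x); both groups contain (8y - n - 5x), giving (n + 5x + 1)(8y - n - 5x).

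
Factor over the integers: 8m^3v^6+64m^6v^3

Factor out 8m^3v^3 first: what remains is 8m^3+v^3.
Recognize a sum of cubes with the parts v and 2m.

8m^3v^3(2m+v)(4m^2−2mv+v^2)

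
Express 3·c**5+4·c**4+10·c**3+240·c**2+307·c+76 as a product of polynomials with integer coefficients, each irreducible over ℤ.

Among the possible rational roots, c = −4 is a root, so (c+4) is a factor; dividing leaves 3·c**4−8·c**3+42·c**2+72·c+19.
Next, c = −1/3 is a root, so (3·c+1) divides it; the quotient is c**3−3·c**2+15·c+19.
Continuing, c = −1 is a root, so (c+1) is a factor; dividing leaves c**2−4·c+19.
The quadratic c**2−4·c+19 has discriminant −60 < 0 and is irreducible over ℤ.

(3·c+1)·(c+1)·(c+4)·(c**2−4·c+19)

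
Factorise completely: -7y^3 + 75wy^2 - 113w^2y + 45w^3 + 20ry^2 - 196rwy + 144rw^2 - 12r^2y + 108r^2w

(2r + w - y)(6r + 5w - 7y)(9w - y)

Group: 6r(18rw - 2ry + 9w^2 - 10wy + y^2) + (5w - 7y)(18rw - 2ry + 9w^2 - 10wy + y^2); both groups contain (18rw - 2ry + 9w^2 - 10wy + y^2), so (6r + 5w - 7y) is a factor with cofactor 18rw - 2ry + 9w^2 - 10wy + y^2.
The cofactor groups again: 18rw - 2ry + 9w^2 - 10wy + y^2 = 9w(2r + w - y) - y(2r + w - y); both groups contain (2r + w - y), giving (9w - y)(2r + w - y).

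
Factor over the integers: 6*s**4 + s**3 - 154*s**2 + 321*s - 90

(2*s - 5)*(3*s - 1)*(s + 6)*(s - 3)

Testing divisors of the constant over divisors of the leading coefficient, s = 3 is a root, so (s - 3) divides it; the quotient is 6*s**3 + 19*s**2 - 97*s + 30.
Then s = 5/2 is a root, giving the factor (2*s - 5) and quotient 3*s**2 + 17*s - 6.
The remaining quadratic factors as (s + 6)(3*s - 1).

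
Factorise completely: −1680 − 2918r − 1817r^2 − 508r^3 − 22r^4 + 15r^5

Trying the rational-root candidates, r = −6/5 is a root, so (5r + 6) divides it; the quotient is 3r^4 − 8r^3 − 92r^2 − 253r − 280.
Next, r = 8 is a root, so (r − 8) is a factor; dividing leaves 3r^3 + 16r^2 + 36r + 35.
Continuing, r = −7/3 is a root, so (3r + 7) is a factor; dividing leaves r^2 + 3r + 5.
The quadratic r^2 + 3r + 5 has discriminant −11 < 0 and is irreducible over ℤ.

(3r + 7)(5r + 6)(r − 8)(r^2 + 3r + 5)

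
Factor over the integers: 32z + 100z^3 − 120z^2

Pull out the common factor 4z, then factor the remaining trinomial.

4z(5z − 2)(5z − 4)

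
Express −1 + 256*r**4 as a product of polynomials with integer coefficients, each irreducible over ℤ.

Write as (16*r**2)² − (1)², then factor 16*r**2 − 1 once more.

(4*r + 1)*(4*r − 1)*(16*r**2 + 1)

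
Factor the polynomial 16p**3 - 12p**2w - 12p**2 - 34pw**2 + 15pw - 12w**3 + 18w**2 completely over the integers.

(4p + 2w - 3)(4p + 3w)(p - 2w)

Group: 4p(4p**2 - 6pw - 3p - 4w**2 + 6w) + 3w(4p**2 - 6pw - 3p - 4w**2 + 6w); both groups contain (4p**2 - 6pw - 3p - 4w**2 + 6w), so (4p + 3w) is a factor with cofactor 4p**2 - 6pw - 3p - 4w**2 + 6w.
The cofactor groups again: 4p**2 - 6pw - 3p - 4w**2 + 6w = 4p(p - 2w) + (2w - 3)(p - 2w); both groups contain (p - 2w), giving (4p + 2w - 3)(p - 2w).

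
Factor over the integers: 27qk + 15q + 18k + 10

Group as (27qk + 15q) + (18k + 10) = 3q(9k + 5) + 2(9k + 5).
Both groups share the factor (9k + 5).

(3q + 2)(9k + 5)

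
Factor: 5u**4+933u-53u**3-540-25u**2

Testing divisors of the constant over divisors of the leading coefficient, u = 3/5 is a root, so (5u-3) divides it; the quotient is u**3-10u**2-11u+180.
Then u = 9 is a root, so (u-9) divides it; the quotient is u**2-u-20.
The remaining quadratic factors as (u+4)(u-5).

(5u-3)(u+4)(u-5)(u-9)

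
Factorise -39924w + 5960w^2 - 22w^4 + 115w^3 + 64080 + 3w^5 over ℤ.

By the rational root theorem, w = -12 is a root, giving the factor (w + 12) and quotient 3w^4 - 58w^3 + 811w^2 - 3772w + 5340.
Then w = 10/3 is a root, giving the factor (3w - 10) and quotient w^3 - 16w^2 + 217w - 534.
Then w = 3 is a root, giving the factor (w - 3) and quotient w^2 - 13w + 178.
The quadratic w^2 - 13w + 178 has discriminant -543 < 0 and is irreducible over ℤ.

(3w - 10)(w + 12)(w - 3)(w^2 - 13w + 178)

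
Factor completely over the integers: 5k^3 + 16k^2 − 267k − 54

(5k + 1)(k + 9)(k − 6)

By the rational root theorem, k = −1/5 is a root, so (5k + 1) divides it; the quotient is k^2 + 3k − 54.
The remaining quadratic factors as (k − 6)(k + 9).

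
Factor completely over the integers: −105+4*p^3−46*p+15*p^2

(4*p+7)*(p+5)*(p−3)

Among the possible rational roots, p = −7/4 is a root, so (4*p+7) divides it; the quotient is p^2+2*p−15.
The remaining quadratic factors as (p−3)(p+5).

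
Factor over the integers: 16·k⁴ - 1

(2·k + 1)·(2·k - 1)·(4·k² + 1)

Write as (4·k²)² − (1)², then factor 4·k² - 1 once more.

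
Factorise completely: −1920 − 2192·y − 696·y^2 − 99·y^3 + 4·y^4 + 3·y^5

By the rational root theorem, y = −4/3 is a root, giving the factor (3·y + 4) and quotient y^4 − 33·y^2 − 188·y − 480.
Continuing, y = 8 is a root, so (y − 8) divides it; the quotient is y^3 + 8·y^2 + 31·y + 60.
Then y = −4 is a root, so (y + 4) divides it; the quotient is y^2 + 4·y + 15.
The quadratic y^2 + 4·y + 15 has discriminant −44 < 0 and is irreducible over ℤ.

(3·y + 4)·(y + 4)·(y − 8)·(y^2 + 4·y + 15)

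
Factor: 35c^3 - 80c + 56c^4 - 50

Group as (56c^4 - 80c) + (35c^3 - 50) = 8c(7c^3 - 10) + 5(7c^3 - 10).
Both groups share the factor (7c^3 - 10).

(8c + 5)(7c^3 - 10)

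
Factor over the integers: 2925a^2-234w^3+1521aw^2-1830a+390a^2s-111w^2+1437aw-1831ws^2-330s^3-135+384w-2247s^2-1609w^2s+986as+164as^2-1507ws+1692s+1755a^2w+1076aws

(13a+13w+15s-9)(15a-2w-11s+1)(9w+2s+15)

Group: 15a(117aw+26as+195a+117w^2+161ws+114w+30s^2+207s-135) + (-2w-11s+1)(117aw+26as+195a+117w^2+161ws+114w+30s^2+207s-135); both groups contain (117aw+26as+195a+117w^2+161ws+114w+30s^2+207s-135), so (15a-2w-11s+1) is a factor with cofactor 117aw+26as+195a+117w^2+161ws+114w+30s^2+207s-135.
The cofactor groups again: 117aw+26as+195a+117w^2+161ws+114w+30s^2+207s-135 = 13a(9w+2s+15) + (13w+15s-9)(9w+2s+15); both groups contain (9w+2s+15), giving (13a+13w+15s-9)(9w+2s+15).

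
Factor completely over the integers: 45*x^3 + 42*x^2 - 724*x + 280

(3*x + 14)*(3*x - 10)*(5*x - 2)

Trying the rational-root candidates, x = -14/3 is a root, so (3*x + 14) is a factor; dividing leaves 15*x^2 - 56*x + 20.
The remaining quadratic factors as (3*x - 10)(5*x - 2).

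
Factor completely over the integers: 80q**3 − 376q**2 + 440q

Pull out the common factor 8q, then factor the remaining trinomial.

8q(2q − 5)(5q − 11)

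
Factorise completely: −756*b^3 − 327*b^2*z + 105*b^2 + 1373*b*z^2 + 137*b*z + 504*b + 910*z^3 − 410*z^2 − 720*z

−(12*b + 13*z + 9)*(7*b − 10*z)*(9*b + 7*z − 8)

Group: 9*b*(−84*b^2 + 29*b*z − 63*b + 130*z^2 + 90*z) + (7*z − 8)*(−84*b^2 + 29*b*z − 63*b + 130*z^2 + 90*z); both groups contain (−84*b^2 + 29*b*z − 63*b + 130*z^2 + 90*z), so (9*b + 7*z − 8) is a factor with cofactor −84*b^2 + 29*b*z − 63*b + 130*z^2 + 90*z.
The cofactor groups again: −84*b^2 + 29*b*z − 63*b + 130*z^2 + 90*z = −12*b*(7*b − 10*z) + (−13*z − 9)*(7*b − 10*z); both groups contain (7*b − 10*z), giving −(12*b + 13*z + 9)*(7*b − 10*z).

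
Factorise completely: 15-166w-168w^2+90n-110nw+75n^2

(15n+14w+15)(5n-12w+1)

Group: 15n(5n-12w+1) + (14w+15)(5n-12w+1); both groups contain (5n-12w+1).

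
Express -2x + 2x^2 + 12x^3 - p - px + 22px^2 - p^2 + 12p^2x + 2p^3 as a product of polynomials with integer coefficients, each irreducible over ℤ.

Group: 2p(p^2 + 5px - p + 6x^2 - 2x) + (2x + 1)(p^2 + 5px - p + 6x^2 - 2x); both groups contain (p^2 + 5px - p + 6x^2 - 2x), so (2p + 2x + 1) is a factor with cofactor p^2 + 5px - p + 6x^2 - 2x.
The cofactor groups again: p^2 + 5px - p + 6x^2 - 2x = p(p + 2x) + (3x - 1)(p + 2x); both groups contain (p + 2x), giving (p + 3x - 1)(p + 2x).

(2p + 2x + 1)(p + 2x)(p + 3x - 1)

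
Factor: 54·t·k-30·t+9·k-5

(6·t+1)·(9·k-5)

Group as (54·t·k-30·t) + (9·k-5) = 6·t·(9·k-5) + (9·k-5).
Both groups share the factor (9·k-5).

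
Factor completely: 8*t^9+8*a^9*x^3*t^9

8*t^9*(a^3*x+1)*(a^6*x^2−a^3*x+1)

Pull out the common factor 8*t^9, leaving a^9*x^3+1.
Recognize a sum of cubes with the parts 1 and a^3*x.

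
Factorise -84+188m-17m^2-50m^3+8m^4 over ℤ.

(2m-1)(4m-7)(m+2)(m-6)

Testing divisors of the constant over divisors of the leading coefficient, m = 7/4 is a root, so (4m-7) divides it; the quotient is 2m^3-9m^2-20m+12.
Then m = -2 is a root, so (m+2) is a factor; dividing leaves 2m^2-13m+6.
The remaining quadratic factors as (m-6)(2m-1).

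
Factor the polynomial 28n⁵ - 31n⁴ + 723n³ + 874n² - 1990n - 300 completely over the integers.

(4n - 5)(7n + 1)(n + 2)(n² - 2n + 30)

Among the possible rational roots, n = -2 is a root, so (n + 2) divides it; the quotient is 28n⁴ - 87n³ + 897n² - 920n - 150.
Continuing, n = 5/4 is a root, so (4n - 5) divides it; the quotient is 7n³ - 13n² + 208n + 30.
Next, n = -1/7 is a root, so (7n + 1) divides it; the quotient is n² - 2n + 30.
The quadratic n² - 2n + 30 has discriminant -116 < 0 and is irreducible over ℤ.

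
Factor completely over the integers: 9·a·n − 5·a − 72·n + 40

(9·n − 5)·(a − 8)

Group as (9·a·n − 5·a) + (−72·n + 40) = a·(9·n − 5) − 8·(9·n − 5).
Both groups share the factor (9·n − 5).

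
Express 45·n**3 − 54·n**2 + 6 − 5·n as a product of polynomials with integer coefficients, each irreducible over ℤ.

Among the possible rational roots, n = −1/3 is a root, so (3·n + 1) is a factor; dividing leaves 15·n**2 − 23·n + 6.
The remaining quadratic factors as (3·n − 1)(5·n − 6).

(3·n + 1)·(3·n − 1)·(5·n − 6)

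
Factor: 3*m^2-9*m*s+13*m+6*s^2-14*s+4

Group: m*(3*m-3*s+1) + (-2*s+4)*(3*m-3*s+1); both groups contain (3*m-3*s+1).

(3*m-3*s+1)*(m-2*s+4)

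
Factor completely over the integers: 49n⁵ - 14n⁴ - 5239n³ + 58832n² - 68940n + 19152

(7n - 3)(7n - 6)(n + 14)(n² - 13n + 76)

Testing divisors of the constant over divisors of the leading coefficient, n = 3/7 is a root, so (7n - 3) is a factor; dividing leaves 7n⁴ + n³ - 748n² + 8084n - 6384.
Continuing, n = 6/7 is a root, giving the factor (7n - 6) and quotient n³ + n² - 106n + 1064.
Then n = -14 is a root, so (n + 14) is a factor; dividing leaves n² - 13n + 76.
The quadratic n² - 13n + 76 has discriminant -135 < 0 and is irreducible over ℤ.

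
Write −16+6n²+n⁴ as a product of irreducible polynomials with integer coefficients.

Substitute u = n² to get a quadratic in u, then factor.
n²−2 is irreducible over ℤ (2 is not a perfect square).
n²+8 is irreducible over ℤ (always positive, so no real roots).

(n²+8)(n²−2)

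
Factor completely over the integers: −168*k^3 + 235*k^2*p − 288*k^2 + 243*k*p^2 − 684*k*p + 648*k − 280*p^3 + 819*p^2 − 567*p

Group: 8*k*(−21*k^2 + 11*k*p − 36*k + 40*p^2 − 117*p + 81) − 7*p*(−21*k^2 + 11*k*p − 36*k + 40*p^2 − 117*p + 81); both groups contain (−21*k^2 + 11*k*p − 36*k + 40*p^2 − 117*p + 81), so (8*k − 7*p) is a factor with cofactor −21*k^2 + 11*k*p − 36*k + 40*p^2 − 117*p + 81.
The cofactor groups again: −21*k^2 + 11*k*p − 36*k + 40*p^2 − 117*p + 81 = −7*k*(3*k − 5*p + 9) + (−8*p + 9)*(3*k − 5*p + 9); both groups contain (3*k − 5*p + 9), giving −(7*k + 8*p − 9)*(3*k − 5*p + 9).

−(3*k − 5*p + 9)*(7*k + 8*p − 9)*(8*k − 7*p)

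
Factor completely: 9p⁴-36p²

9p²(p+2)(p-2)

Factor out 9p² first: what remains is p²-4.
Recognize a difference of squares with the parts p and 2.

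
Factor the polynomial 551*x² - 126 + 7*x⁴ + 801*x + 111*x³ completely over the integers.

(7*x - 1)*(x + 3)*(x + 6)*(x + 7)

Among the possible rational roots, x = -6 is a root, so (x + 6) divides it; the quotient is 7*x³ + 69*x² + 137*x - 21.
Continuing, x = -7 is a root, so (x + 7) divides it; the quotient is 7*x² + 20*x - 3.
The remaining quadratic factors as (x + 3)(7*x - 1).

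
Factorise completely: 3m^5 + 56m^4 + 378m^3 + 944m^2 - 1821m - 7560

(3m - 7)(m + 3)(m + 9)(m^2 + 9m + 40)

Testing divisors of the constant over divisors of the leading coefficient, m = 7/3 is a root, so (3m - 7) divides it; the quotient is m^4 + 21m^3 + 175m^2 + 723m + 1080.
Next, m = -9 is a root, so (m + 9) is a factor; dividing leaves m^3 + 12m^2 + 67m + 120.
Then m = -3 is a root, so (m + 3) is a factor; dividing leaves m^2 + 9m + 40.
The quadratic m^2 + 9m + 40 has discriminant -79 < 0 and is irreducible over ℤ.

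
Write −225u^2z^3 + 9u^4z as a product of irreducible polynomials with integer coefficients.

9u^2z(u + 5z)(u − 5z)

Every term has a factor of 9u^2z. Then u^2 − 25z^2 = (u)² − (5z)².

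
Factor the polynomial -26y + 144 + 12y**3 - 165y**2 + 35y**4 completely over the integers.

(5y - 9)(7y + 8)(y + 2)(y - 1)

Trying the rational-root candidates, y = -8/7 is a root, giving the factor (7y + 8) and quotient 5y**3 - 4y**2 - 19y + 18.
Continuing, y = 9/5 is a root, giving the factor (5y - 9) and quotient y**2 + y - 2.
The remaining quadratic factors as (y - 1)(y + 2).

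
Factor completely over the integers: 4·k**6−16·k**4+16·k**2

Factor out 4·k**2 first: what remains is k**4−4·k**2+4.
Recognize a perfect-square trinomial with the parts k**2 and 2.

4·k**2·(k**2−2)**2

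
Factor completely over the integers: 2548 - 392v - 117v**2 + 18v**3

Testing divisors of the constant over divisors of the leading coefficient, v = 14/3 is a root, giving the factor (3v - 14) and quotient 6v**2 - 11v - 182.
The remaining quadratic factors as (2v - 13)(3v + 14).

(2v - 13)(3v + 14)(3v - 14)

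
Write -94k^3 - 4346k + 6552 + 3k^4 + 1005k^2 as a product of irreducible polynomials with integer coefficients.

Trying the rational-root candidates, k = 14 is a root, so (k - 14) is a factor; dividing leaves 3k^3 - 52k^2 + 277k - 468.
Next, k = 4 is a root, so (k - 4) is a factor; dividing leaves 3k^2 - 40k + 117.
The remaining quadratic factors as (k - 9)(3k - 13).

(3k - 13)(k - 14)(k - 4)(k - 9)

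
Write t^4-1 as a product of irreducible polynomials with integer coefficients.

(t+1)(t-1)(t^2+1)

Write as (t^2)² − (1)², then factor t^2-1 once more.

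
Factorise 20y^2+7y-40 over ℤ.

Need a pair with product 20·(-40) = -800 and sum 7: that's 32 and -25.
Split the middle term: 20y^2+32y - 25y-40 = 4y(5y+8) - 5(5y+8).

(4y-5)(5y+8)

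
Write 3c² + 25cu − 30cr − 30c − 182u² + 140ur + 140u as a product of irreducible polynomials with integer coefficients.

Group: c(3c − 14u) + (13u − 10r − 10)(3c − 14u); both groups contain (3c − 14u).

(3c − 14u)(c + 13u − 10r − 10)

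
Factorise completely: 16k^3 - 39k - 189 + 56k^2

Among the possible rational roots, k = 7/4 is a root, so (4k - 7) divides it; the quotient is 4k^2 + 21k + 27.
The remaining quadratic factors as (k + 3)(4k + 9).

(4k + 9)(4k - 7)(k + 3)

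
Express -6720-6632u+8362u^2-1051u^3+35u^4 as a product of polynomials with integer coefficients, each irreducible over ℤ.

(5u-8)(7u+4)(u-14)(u-15)

Trying the rational-root candidates, u = 15 is a root, giving the factor (u-15) and quotient 35u^3-526u^2+472u+448.
Next, u = -4/7 is a root, so (7u+4) is a factor; dividing leaves 5u^2-78u+112.
The remaining quadratic factors as (u-14)(5u-8).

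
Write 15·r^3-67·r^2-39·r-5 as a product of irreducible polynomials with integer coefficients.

(3·r+1)·(5·r+1)·(r-5)

Testing divisors of the constant over divisors of the leading coefficient, r = -1/3 is a root, so (3·r+1) is a factor; dividing leaves 5·r^2-24·r-5.
The remaining quadratic factors as (5·r+1)(r-5).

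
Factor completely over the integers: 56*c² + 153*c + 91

(7*c + 13)*(8*c + 7)

Need a pair with product 56·91 = 5096 and sum 153: that's 49 and 104.
Split the middle term: 56*c² + 49*c + 104*c + 91 = 7*c*(8*c + 7) + 13*(8*c + 7).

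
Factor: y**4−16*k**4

(y−2*k)*(y+2*k)*(y**2+4*k**2)

Write as (y**2)² − (4*k**2)², then factor y**2−4*k**2 once more.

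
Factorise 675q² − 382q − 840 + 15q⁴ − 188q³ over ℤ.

(3q − 7)(5q + 4)(q − 5)(q − 6)

Testing divisors of the constant over divisors of the leading coefficient, q = 5 is a root, so (q − 5) is a factor; dividing leaves 15q³ − 113q² + 110q + 168.
Continuing, q = −4/5 is a root, so (5q + 4) is a factor; dividing leaves 3q² − 25q + 42.
The remaining quadratic factors as (q − 6)(3q − 7).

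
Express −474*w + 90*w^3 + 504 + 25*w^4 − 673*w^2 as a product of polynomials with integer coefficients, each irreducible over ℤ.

(5*w + 6)*(5*w − 3)*(w + 7)*(w − 4)

Trying the rational-root candidates, w = 3/5 is a root, so (5*w − 3) divides it; the quotient is 5*w^3 + 21*w^2 − 122*w − 168.
Then w = −6/5 is a root, so (5*w + 6) is a factor; dividing leaves w^2 + 3*w − 28.
The remaining quadratic factors as (w + 7)(w − 4).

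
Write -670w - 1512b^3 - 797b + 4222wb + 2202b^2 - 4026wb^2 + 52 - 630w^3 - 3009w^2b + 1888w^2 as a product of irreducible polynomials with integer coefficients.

Group: 5w(-126w^2 - 249wb + 50w - 108b^2 + 57b - 4) + (14b - 13)(-126w^2 - 249wb + 50w - 108b^2 + 57b - 4); both groups contain (-126w^2 - 249wb + 50w - 108b^2 + 57b - 4), so (5w + 14b - 13) is a factor with cofactor -126w^2 - 249wb + 50w - 108b^2 + 57b - 4.
The cofactor groups again: -126w^2 - 249wb + 50w - 108b^2 + 57b - 4 = -14w(9w + 12b - 1) + (-9b + 4)(9w + 12b - 1); both groups contain (9w + 12b - 1), giving -(14w + 9b - 4)(9w + 12b - 1).

-(9w + 12b - 1)(5w + 14b - 13)(14w + 9b - 4)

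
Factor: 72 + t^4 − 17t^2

Substitute u = t^2 to get a quadratic in u, then factor.
t^2 − 9 is a difference of squares.
t^2 − 8 is irreducible over ℤ (8 is not a perfect square).

(t + 3)(t − 3)(t^2 − 8)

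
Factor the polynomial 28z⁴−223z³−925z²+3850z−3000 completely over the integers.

(4z−5)(7z−12)(z+5)(z−10)

Among the possible rational roots, z = −5 is a root, giving the factor (z+5) and quotient 28z³−363z²+890z−600.
Next, z = 12/7 is a root, giving the factor (7z−12) and quotient 4z²−45z+50.
The remaining quadratic factors as (z−10)(4z−5).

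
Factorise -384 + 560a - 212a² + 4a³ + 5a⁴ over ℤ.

(5a - 6)(a + 8)(a - 2)(a - 4)

Trying the rational-root candidates, a = -8 is a root, giving the factor (a + 8) and quotient 5a³ - 36a² + 76a - 48.
Then a = 2 is a root, so (a - 2) divides it; the quotient is 5a² - 26a + 24.
The remaining quadratic factors as (a - 4)(5a - 6).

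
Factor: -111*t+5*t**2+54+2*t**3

Testing divisors of the constant over divisors of the leading coefficient, t = -9 is a root, so (t+9) is a factor; dividing leaves 2*t**2-13*t+6.
The remaining quadratic factors as (t-6)(2*t-1).

(2*t-1)*(t+9)*(t-6)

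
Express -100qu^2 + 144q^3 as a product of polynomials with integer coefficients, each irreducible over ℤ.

4q(6q + 5u)(6q - 5u)

Pull out the common factor 4q; 36q^2 - 25u^2 is a difference of squares.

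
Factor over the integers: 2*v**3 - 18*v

2*v*(v + 3)*(v - 3)

Pull out the common factor 2*v; v**2 - 9 is a difference of squares.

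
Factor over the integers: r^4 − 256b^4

Difference of squares twice: with A = r and B = 4b, A⁴ − B⁴ = (A² − B²)(A² + B²), and A² − B² factors again.

(r − 4b)(r + 4b)(r^2 + 16b^2)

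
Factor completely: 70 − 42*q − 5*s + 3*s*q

Group as (3*s*q − 5*s) + (−42*q + 70) = s*(3*q − 5) − 14*(3*q − 5).
Both groups share the factor (3*q − 5).

(3*q − 5)*(s − 14)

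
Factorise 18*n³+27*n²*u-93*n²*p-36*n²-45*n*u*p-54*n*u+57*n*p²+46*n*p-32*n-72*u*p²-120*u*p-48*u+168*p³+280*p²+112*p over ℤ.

(2*n+3*u-7*p)*(3*n+3*p+2)*(3*n-8*p-8)

Group: 2*n*(9*n²-15*n*p-18*n-24*p²-40*p-16) + (3*u-7*p)*(9*n²-15*n*p-18*n-24*p²-40*p-16); both groups contain (9*n²-15*n*p-18*n-24*p²-40*p-16), so (2*n+3*u-7*p) is a factor with cofactor 9*n²-15*n*p-18*n-24*p²-40*p-16.
The cofactor groups again: 9*n²-15*n*p-18*n-24*p²-40*p-16 = 3*n*(3*n+3*p+2) + (-8*p-8)*(3*n+3*p+2); both groups contain (3*n+3*p+2), giving (3*n-8*p-8)*(3*n+3*p+2).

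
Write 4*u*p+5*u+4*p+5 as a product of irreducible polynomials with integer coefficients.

Group as (4*u*p+5*u) + (4*p+5) = u*(4*p+5) + (4*p+5).
Both groups share the factor (4*p+5).

(4*p+5)*(u+1)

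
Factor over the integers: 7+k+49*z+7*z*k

Group as (7*z*k+49*z) + (k+7) = 7*z*(k+7) + (k+7).
Both groups share the factor (k+7).

(7*z+1)*(k+7)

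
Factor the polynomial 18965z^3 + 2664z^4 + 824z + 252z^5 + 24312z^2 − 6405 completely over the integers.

(6z + 5)(6z + 7)(7z − 3)(z^2 + 9z + 61)

Among the possible rational roots, z = −7/6 is a root, so (6z + 7) is a factor; dividing leaves 42z^4 + 395z^3 + 2700z^2 + 902z − 915.
Continuing, z = 3/7 is a root, so (7z − 3) is a factor; dividing leaves 6z^3 + 59z^2 + 411z + 305.
Then z = −5/6 is a root, giving the factor (6z + 5) and quotient z^2 + 9z + 61.
The quadratic z^2 + 9z + 61 has discriminant −163 < 0 and is irreducible over ℤ.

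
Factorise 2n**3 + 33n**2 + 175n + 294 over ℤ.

Testing divisors of the constant over divisors of the leading coefficient, n = −7 is a root, so (n + 7) is a factor; dividing leaves 2n**2 + 19n + 42.
The remaining quadratic factors as (n + 6)(2n + 7).

(2n + 7)(n + 6)(n + 7)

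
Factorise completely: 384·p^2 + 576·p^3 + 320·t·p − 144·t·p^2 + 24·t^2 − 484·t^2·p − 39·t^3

−(13·t − 12·p − 8)·(t + 12·p)·(3·t + 4·p)

Group: 3·t·(−13·t^2 − 144·t·p + 8·t + 144·p^2 + 96·p) + 4·p·(−13·t^2 − 144·t·p + 8·t + 144·p^2 + 96·p); both groups contain (−13·t^2 − 144·t·p + 8·t + 144·p^2 + 96·p), so (3·t + 4·p) is a factor with cofactor −13·t^2 − 144·t·p + 8·t + 144·p^2 + 96·p.
The cofactor groups again: −13·t^2 − 144·t·p + 8·t + 144·p^2 + 96·p = −t·(13·t − 12·p − 8) − 12·p·(13·t − 12·p − 8); both groups contain (13·t − 12·p − 8), giving −(t + 12·p)·(13·t − 12·p − 8).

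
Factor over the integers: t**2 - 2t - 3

Two integers with product -3 and sum -2 are 1 and -3.

(t + 1)(t - 3)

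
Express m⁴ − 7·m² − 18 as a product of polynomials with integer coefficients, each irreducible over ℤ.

(m + 3)·(m − 3)·(m² + 2)

Substitute u = m² to get a quadratic in u, then factor.
m² + 2 is irreducible over ℤ (always positive, so no real roots).
m² − 9 is a difference of squares.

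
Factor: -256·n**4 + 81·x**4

(3·x - 4·n)·(3·x + 4·n)·(9·x**2 + 16·n**2)

(3·x)⁴ − (4·n)⁴ = ((3·x)² − (4·n)²)((3·x)² + (4·n)²); the first factor splits again, the second (9·x**2 + 16·n**2) is irreducible.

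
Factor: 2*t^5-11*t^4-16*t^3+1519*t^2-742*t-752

By the rational root theorem, t = 1 is a root, so (t-1) is a factor; dividing leaves 2*t^4-9*t^3-25*t^2+1494*t+752.
Next, t = -8 is a root, so (t+8) divides it; the quotient is 2*t^3-25*t^2+175*t+94.
Continuing, t = -1/2 is a root, so (2*t+1) divides it; the quotient is t^2-13*t+94.
The quadratic t^2-13*t+94 has discriminant -207 < 0 and is irreducible over ℤ.

(2*t+1)*(t+8)*(t-1)*(t^2-13*t+94)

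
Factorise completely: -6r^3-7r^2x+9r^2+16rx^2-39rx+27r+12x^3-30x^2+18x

Group: 3r(-2r^2-rx+3r+6x^2-15x+9) + 2x(-2r^2-rx+3r+6x^2-15x+9); both groups contain (-2r^2-rx+3r+6x^2-15x+9), so (3r+2x) is a factor with cofactor -2r^2-rx+3r+6x^2-15x+9.
The cofactor groups again: -2r^2-rx+3r+6x^2-15x+9 = -r(2r-3x+3) + (-2x+3)(2r-3x+3); both groups contain (2r-3x+3), giving -(r+2x-3)(2r-3x+3).

-(2r-3x+3)(3r+2x)(r+2x-3)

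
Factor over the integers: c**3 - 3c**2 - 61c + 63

Trying the rational-root candidates, c = 1 is a root, so (c - 1) divides it; the quotient is c**2 - 2c - 63.
The remaining quadratic factors as (c - 9)(c + 7).

(c + 7)(c - 1)(c - 9)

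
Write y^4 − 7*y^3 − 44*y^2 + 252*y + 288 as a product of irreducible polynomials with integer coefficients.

Testing divisors of the constant over divisors of the leading coefficient, y = 6 is a root, giving the factor (y − 6) and quotient y^3 − y^2 − 50*y − 48.
Then y = −1 is a root, so (y + 1) divides it; the quotient is y^2 − 2*y − 48.
The remaining quadratic factors as (y − 8)(y + 6).

(y + 1)*(y + 6)*(y − 6)*(y − 8)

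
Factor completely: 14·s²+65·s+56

(2·s+7)·(7·s+8)

Need a pair with product 14·56 = 784 and sum 65: that's 16 and 49.
Split the middle term: 14·s²+16·s + 49·s+56 = 2·s·(7·s+8) + 7·(7·s+8).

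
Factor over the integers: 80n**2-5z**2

Every term has a factor of 5. Then 16n**2-z**2 = (4n)² − (z)².

5(4n+z)(4n-z)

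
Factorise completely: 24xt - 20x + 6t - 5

Group as (24xt - 20x) + (6t - 5) = 4x(6t - 5) + (6t - 5).
Both groups share the factor (6t - 5).

(4x + 1)(6t - 5)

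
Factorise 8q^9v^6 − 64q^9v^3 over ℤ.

8q^9v^3(v − 2)(v^2 + 2v + 4)

Pull out the common factor 8q^9v^3, leaving v^3 − 8.
Recognize a difference of cubes with the parts v and 2.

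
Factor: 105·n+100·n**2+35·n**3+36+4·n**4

(4·n+3)·(n+1)·(n+3)·(n+4)

Trying the rational-root candidates, n = -3 is a root, so (n+3) is a factor; dividing leaves 4·n**3+23·n**2+31·n+12.
Next, n = -1 is a root, so (n+1) divides it; the quotient is 4·n**2+19·n+12.
The remaining quadratic factors as (n+4)(4·n+3).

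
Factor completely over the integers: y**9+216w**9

(6w**3+y**3)(36w**6-6w**3y**3+y**6)

Recognize a sum of cubes with the parts y**3 and 6w**3.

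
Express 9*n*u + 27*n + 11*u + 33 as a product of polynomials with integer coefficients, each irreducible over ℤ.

Group as (9*n*u + 27*n) + (11*u + 33) = 9*n*(u + 3) + 11*(u + 3).
Both groups share the factor (u + 3).

(9*n + 11)*(u + 3)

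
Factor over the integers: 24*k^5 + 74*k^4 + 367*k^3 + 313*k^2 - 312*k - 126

Among the possible rational roots, k = -3/2 is a root, so (2*k + 3) is a factor; dividing leaves 12*k^4 + 19*k^3 + 155*k^2 - 76*k - 42.
Then k = 3/4 is a root, so (4*k - 3) divides it; the quotient is 3*k^3 + 7*k^2 + 44*k + 14.
Next, k = -1/3 is a root, so (3*k + 1) divides it; the quotient is k^2 + 2*k + 14.
The quadratic k^2 + 2*k + 14 has discriminant -52 < 0 and is irreducible over ℤ.

(2*k + 3)*(3*k + 1)*(4*k - 3)*(k^2 + 2*k + 14)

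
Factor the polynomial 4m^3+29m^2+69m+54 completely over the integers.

(4m+9)(m+2)(m+3)

By the rational root theorem, m = −2 is a root, giving the factor (m+2) and quotient 4m^2+21m+27.
The remaining quadratic factors as (4m+9)(m+3).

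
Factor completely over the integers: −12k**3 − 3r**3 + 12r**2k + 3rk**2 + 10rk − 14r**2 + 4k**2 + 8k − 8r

−(r − 4k + 4)(r − k)(3r + 3k + 2)

Group: r(−3r**2 + 9rk − 14r + 12k**2 − 4k − 8) − k(−3r**2 + 9rk − 14r + 12k**2 − 4k − 8); both groups contain (−3r**2 + 9rk − 14r + 12k**2 − 4k − 8), so (r − k) is a factor with cofactor −3r**2 + 9rk − 14r + 12k**2 − 4k − 8.
The cofactor groups again: −3r**2 + 9rk − 14r + 12k**2 − 4k − 8 = −3r(r − 4k + 4) + (−3k − 2)(r − 4k + 4); both groups contain (r − 4k + 4), giving −(3r + 3k + 2)(r − 4k + 4).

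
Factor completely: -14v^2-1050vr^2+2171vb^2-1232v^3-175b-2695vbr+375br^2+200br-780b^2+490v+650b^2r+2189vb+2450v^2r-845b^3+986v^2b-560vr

Group: 8v(-154v^2-127vb+210vr-98v+65b^2-75br+35b) + (-13b-5r-5)(-154v^2-127vb+210vr-98v+65b^2-75br+35b); both groups contain (-154v^2-127vb+210vr-98v+65b^2-75br+35b), so (8v-13b-5r-5) is a factor with cofactor -154v^2-127vb+210vr-98v+65b^2-75br+35b.
The cofactor groups again: -154v^2-127vb+210vr-98v+65b^2-75br+35b = -14v(11v+13b-15r+7) + 5b(11v+13b-15r+7); both groups contain (11v+13b-15r+7), giving -(14v-5b)(11v+13b-15r+7).

-(8v-13b-5r-5)(14v-5b)(11v+13b-15r+7)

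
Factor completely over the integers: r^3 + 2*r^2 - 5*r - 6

Trying the rational-root candidates, r = 2 is a root, so (r - 2) is a factor; dividing leaves r^2 + 4*r + 3.
The remaining quadratic factors as (r + 1)(r + 3).

(r + 1)*(r + 3)*(r - 2)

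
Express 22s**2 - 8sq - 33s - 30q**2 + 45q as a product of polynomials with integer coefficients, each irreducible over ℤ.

Group: 11s(2s + 2q - 3) - 15q(2s + 2q - 3); both groups contain (2s + 2q - 3).

(11s - 15q)(2s + 2q - 3)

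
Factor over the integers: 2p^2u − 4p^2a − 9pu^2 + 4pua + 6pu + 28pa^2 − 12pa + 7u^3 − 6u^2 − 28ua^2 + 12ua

(2p − 7u − 14a + 6)(u − 2a)(p − u)

Group: u(2p^2 − 9pu − 14pa + 6p + 7u^2 + 14ua − 6u) − 2a(2p^2 − 9pu − 14pa + 6p + 7u^2 + 14ua − 6u); both groups contain (2p^2 − 9pu − 14pa + 6p + 7u^2 + 14ua − 6u), so (u − 2a) is a factor with cofactor 2p^2 − 9pu − 14pa + 6p + 7u^2 + 14ua − 6u.
The cofactor groups again: 2p^2 − 9pu − 14pa + 6p + 7u^2 + 14ua − 6u = 2p(p − u) + (−7u − 14a + 6)(p − u); both groups contain (p − u), giving (2p − 7u − 14a + 6)(p − u).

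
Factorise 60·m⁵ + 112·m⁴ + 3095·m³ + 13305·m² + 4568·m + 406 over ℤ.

By the rational root theorem, m = −1/5 is a root, giving the factor (5·m + 1) and quotient 12·m⁴ + 20·m³ + 615·m² + 2538·m + 406.
Continuing, m = −7/2 is a root, so (2·m + 7) divides it; the quotient is 6·m³ − 11·m² + 346·m + 58.
Next, m = −1/6 is a root, so (6·m + 1) is a factor; dividing leaves m² − 2·m + 58.
The quadratic m² − 2·m + 58 has discriminant −228 < 0 and is irreducible over ℤ.

(2·m + 7)·(5·m + 1)·(6·m + 1)·(m² − 2·m + 58)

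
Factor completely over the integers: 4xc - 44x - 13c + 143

Group as (4xc - 44x) + (-13c + 143) = 4x(c - 11) - 13(c - 11).
Both groups share the factor (c - 11).

(4x - 13)(c - 11)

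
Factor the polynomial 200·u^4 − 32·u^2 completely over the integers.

8·u^2·(5·u + 2)·(5·u − 2)

Factor out 8·u^2, leaving 25·u^2 − 4, which is a difference of two squares.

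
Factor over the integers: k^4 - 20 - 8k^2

(k^2 + 2)(k^2 - 10)

Substitute u = k^2 to get a quadratic in u, then factor.
k^2 + 2 is irreducible over ℤ (always positive, so no real roots).
k^2 - 10 is irreducible over ℤ (10 is not a perfect square).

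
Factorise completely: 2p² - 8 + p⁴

(p² + 4)(p² - 2)

Substitute u = p² to get a quadratic in u, then factor.
p² + 4 is irreducible over ℤ (sum of squares).
p² - 2 is irreducible over ℤ (2 is not a perfect square).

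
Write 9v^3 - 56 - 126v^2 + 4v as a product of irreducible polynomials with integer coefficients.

Group as (9v^3 + 4v) + (-126v^2 - 56) = v(9v^2 + 4) - 14(9v^2 + 4).
Both groups share the factor (9v^2 + 4).

(v - 14)(9v^2 + 4)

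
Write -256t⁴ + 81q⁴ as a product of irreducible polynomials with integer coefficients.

Write as (9q²)² − (16t²)², then factor 9q² - 16t² once more.

(3q + 4t)(3q - 4t)(9q² + 16t²)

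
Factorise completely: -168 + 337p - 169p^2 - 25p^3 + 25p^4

(5p - 7)(5p - 8)(p + 3)(p - 1)

By the rational root theorem, p = 1 is a root, so (p - 1) divides it; the quotient is 25p^3 - 169p + 168.
Continuing, p = 8/5 is a root, giving the factor (5p - 8) and quotient 5p^2 + 8p - 21.
The remaining quadratic factors as (p + 3)(5p - 7).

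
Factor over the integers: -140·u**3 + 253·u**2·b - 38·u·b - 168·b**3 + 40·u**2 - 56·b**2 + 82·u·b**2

Group: 7·u·(-20·u**2 + 19·u·b + 28·b**2) + (-6·b - 2)·(-20·u**2 + 19·u·b + 28·b**2); both groups contain (-20·u**2 + 19·u·b + 28·b**2), so (7·u - 6·b - 2) is a factor with cofactor -20·u**2 + 19·u·b + 28·b**2.
The cofactor groups again: -20·u**2 + 19·u·b + 28·b**2 = -4·u·(5·u + 4·b) + 7·b·(5·u + 4·b); both groups contain (5·u + 4·b), giving -(4·u - 7·b)·(5·u + 4·b).

-(7·u - 6·b - 2)·(4·u - 7·b)·(5·u + 4·b)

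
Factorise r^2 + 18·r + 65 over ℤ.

Two integers with product 65 and sum 18 are 5 and 13.

(r + 13)·(r + 5)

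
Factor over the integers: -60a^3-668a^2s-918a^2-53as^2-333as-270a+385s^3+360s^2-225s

Group: 10a(-6a^2-71as-90a-55s^2-75s) + (-7s+3)(-6a^2-71as-90a-55s^2-75s); both groups contain (-6a^2-71as-90a-55s^2-75s), so (10a-7s+3) is a factor with cofactor -6a^2-71as-90a-55s^2-75s.
The cofactor groups again: -6a^2-71as-90a-55s^2-75s = -6a(a+11s+15) - 5s(a+11s+15); both groups contain (a+11s+15), giving -(6a+5s)(a+11s+15).

-(10a-7s+3)(6a+5s)(a+11s+15)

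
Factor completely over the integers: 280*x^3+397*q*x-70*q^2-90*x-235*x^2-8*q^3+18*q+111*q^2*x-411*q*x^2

-(8*q-7*x-2)*(q-5*x)*(q-8*x+9)

Group: 8*q*(-q^2+13*q*x-9*q-40*x^2+45*x) + (-7*x-2)*(-q^2+13*q*x-9*q-40*x^2+45*x); both groups contain (-q^2+13*q*x-9*q-40*x^2+45*x), so (8*q-7*x-2) is a factor with cofactor -q^2+13*q*x-9*q-40*x^2+45*x.
The cofactor groups again: -q^2+13*q*x-9*q-40*x^2+45*x = -q*(q-8*x+9) + 5*x*(q-8*x+9); both groups contain (q-8*x+9), giving -(q-5*x)*(q-8*x+9).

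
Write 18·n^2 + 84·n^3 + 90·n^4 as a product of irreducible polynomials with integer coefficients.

Pull out the common factor 6·n^2, then factor the remaining trinomial.

6·n^2·(3·n + 1)·(5·n + 3)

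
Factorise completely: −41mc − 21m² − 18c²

−(3m + 2c)(7m + 9c)

Group: −3m(7m + 9c) − 2c(7m + 9c); both groups contain (7m + 9c).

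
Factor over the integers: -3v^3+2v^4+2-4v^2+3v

Trying the rational-root candidates, v = 2 is a root, giving the factor (v-2) and quotient 2v^3+v^2-2v-1.
Next, v = -1/2 is a root, giving the factor (2v+1) and quotient v^2-1.
The remaining quadratic factors as (v-1)(v+1).

(2v+1)(v+1)(v-1)(v-2)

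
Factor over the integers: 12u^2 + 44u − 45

(2u + 9)(6u − 5)

Need a pair with product 12·(−45) = −540 and sum 44: that's −10 and 54.
Split the middle term: 12u^2 − 10u + 54u − 45 = 2u(6u − 5) + 9(6u − 5).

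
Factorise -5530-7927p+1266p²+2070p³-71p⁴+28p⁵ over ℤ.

(4p+7)(7p+5)(p-2)(p²-3p+79)

Among the possible rational roots, p = -7/4 is a root, so (4p+7) is a factor; dividing leaves 7p⁴-30p³+570p²-681p-790.
Continuing, p = 2 is a root, so (p-2) is a factor; dividing leaves 7p³-16p²+538p+395.
Next, p = -5/7 is a root, so (7p+5) is a factor; dividing leaves p²-3p+79.
The quadratic p²-3p+79 has discriminant -307 < 0 and is irreducible over ℤ.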